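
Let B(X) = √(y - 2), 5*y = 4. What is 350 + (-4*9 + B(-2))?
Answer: 314 + I*√30/5 ≈ 314.0 + 1.0954*I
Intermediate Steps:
y = ⅘ (y = (⅕)*4 = ⅘ ≈ 0.80000)
B(X) = I*√30/5 (B(X) = √(⅘ - 2) = √(-6/5) = I*√30/5)
350 + (-4*9 + B(-2)) = 350 + (-4*9 + I*√30/5) = 350 + (-36 + I*√30/5) = 314 + I*√30/5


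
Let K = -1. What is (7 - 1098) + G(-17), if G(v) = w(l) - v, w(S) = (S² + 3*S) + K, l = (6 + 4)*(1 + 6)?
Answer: 4035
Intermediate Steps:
l = 70 (l = 10*7 = 70)
w(S) = -1 + S² + 3*S (w(S) = (S² + 3*S) - 1 = -1 + S² + 3*S)
G(v) = 5109 - v (G(v) = (-1 + 70² + 3*70) - v = (-1 + 4900 + 210) - v = 5109 - v)
(7 - 1098) + G(-17) = (7 - 1098) + (5109 - 1*(-17)) = -1091 + (5109 + 17) = -1091 + 5126 = 4035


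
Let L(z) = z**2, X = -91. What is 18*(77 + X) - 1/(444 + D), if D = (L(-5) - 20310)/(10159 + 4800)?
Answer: -1668635731/6621511 ≈ -252.00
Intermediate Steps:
D = -20285/14959 (D = ((-5)**2 - 20310)/(10159 + 4800) = (25 - 20310)/14959 = -20285*1/14959 = -20285/14959 ≈ -1.3560)
18*(77 + X) - 1/(444 + D) = 18*(77 - 91) - 1/(444 - 20285/14959) = 18*(-14) - 1/6621511/14959 = -252 - 1*14959/6621511 = -252 - 14959/6621511 = -1668635731/6621511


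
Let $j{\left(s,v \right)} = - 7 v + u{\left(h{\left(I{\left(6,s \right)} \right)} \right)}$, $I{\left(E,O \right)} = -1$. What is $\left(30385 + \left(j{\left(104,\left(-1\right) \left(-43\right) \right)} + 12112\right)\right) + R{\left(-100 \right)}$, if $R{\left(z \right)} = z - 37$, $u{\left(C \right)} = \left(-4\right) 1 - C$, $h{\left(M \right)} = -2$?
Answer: $42057$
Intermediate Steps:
$u{\left(C \right)} = -4 - C$
$R{\left(z \right)} = -37 + z$ ($R{\left(z \right)} = z - 37 = -37 + z$)
$j{\left(s,v \right)} = -2 - 7 v$ ($j{\left(s,v \right)} = - 7 v - 2 = -2 - 7 v$)
$\left(30385 + \left(j{\left(104,\left(-1\right) \left(-43\right) \right)} + 12112\right)\right) + R{\left(-100 \right)} = \left(30385 + \left(\left(-2 - 7 \left(\left(-1\right) \left(-43\right)\right)\right) + 12112\right)\right) - 137 = \left(30385 + \left(\left(-2 - 301\right) + 12112\right)\right) - 137 = \left(30385 + \left(-303 + 12112\right)\right) - 137 = \left(30385 + 11809\right) - 137 = 42194 - 137 = 42057$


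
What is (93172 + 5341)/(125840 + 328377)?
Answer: 98513/454217 ≈ 0.21689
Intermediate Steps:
(93172 + 5341)/(125840 + 328377) = 98513/454217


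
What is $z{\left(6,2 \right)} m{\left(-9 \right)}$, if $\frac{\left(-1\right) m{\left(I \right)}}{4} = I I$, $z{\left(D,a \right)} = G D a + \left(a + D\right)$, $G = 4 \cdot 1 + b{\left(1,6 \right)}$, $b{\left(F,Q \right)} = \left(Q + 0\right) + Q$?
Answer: $-64800$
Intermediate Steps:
$b{\left(F,Q \right)} = 2 Q$ ($b{\left(F,Q \right)} = Q + Q = 2 Q$)
$G = 16$ ($G = 4 \cdot 1 + 2 \cdot 6 = 4 + 12 = 16$)
$z{\left(D,a \right)} = D + a + 16 D a$ ($z{\left(D,a \right)} = 16 D a + \left(a + D\right) = 16 D a + \left(D + a\right) = D + a + 16 D a$)
$m{\left(I \right)} = - 4 I^{2}$ ($m{\left(I \right)} = - 4 I I = - 4 I^{2}$)
$z{\left(6,2 \right)} m{\left(-9 \right)} = \left(6 + 2 + 16 \cdot 6 \cdot 2\right) \left(- 4 \left(-9\right)^{2}\right) = \left(6 + 2 + 192\right) \left(\left(-4\right) 81\right) = 200 \left(-324\right) = -64800$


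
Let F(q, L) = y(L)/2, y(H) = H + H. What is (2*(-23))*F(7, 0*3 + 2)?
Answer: -92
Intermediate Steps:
y(H) = 2*H
F(q, L) = L (F(q, L) = (2*L)/2 = (2*L)*(½) = L)
(2*(-23))*F(7, 0*3 + 2) = (2*(-23))*(0*3 + 2) = -46*(0 + 2) = -46*2 = -92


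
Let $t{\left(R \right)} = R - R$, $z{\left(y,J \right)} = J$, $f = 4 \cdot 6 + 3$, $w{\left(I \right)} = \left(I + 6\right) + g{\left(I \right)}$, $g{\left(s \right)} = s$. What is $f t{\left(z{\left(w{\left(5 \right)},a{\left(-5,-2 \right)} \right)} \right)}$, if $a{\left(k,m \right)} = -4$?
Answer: $0$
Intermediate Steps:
$w{\left(I \right)} = 6 + 2 I$ ($w{\left(I \right)} = \left(I + 6\right) + I = \left(6 + I\right) + I = 6 + 2 I$)
$f = 27$ ($f = 24 + 3 = 27$)
$t{\left(R \right)} = 0$
$f t{\left(z{\left(w{\left(5 \right)},a{\left(-5,-2 \right)} \right)} \right)} = 27 \cdot 0 = 0$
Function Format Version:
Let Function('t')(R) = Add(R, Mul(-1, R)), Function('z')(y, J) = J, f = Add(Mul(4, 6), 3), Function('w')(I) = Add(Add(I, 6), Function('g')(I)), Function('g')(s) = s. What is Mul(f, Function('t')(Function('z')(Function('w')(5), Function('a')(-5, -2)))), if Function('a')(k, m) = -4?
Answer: 0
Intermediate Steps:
Function('w')(I) = Add(6, Mul(2, I)) (Function('w')(I) = Add(Add(I, 6), I) = Add(Add(6, I), I) = Add(6, Mul(2, I)))
f = 27 (f = Add(24, 3) = 27)
Function('t')(R) = 0
Mul(f, Function('t')(Function('z')(Function('w')(5), Function('a')(-5, -2)))) = Mul(27, 0) = 0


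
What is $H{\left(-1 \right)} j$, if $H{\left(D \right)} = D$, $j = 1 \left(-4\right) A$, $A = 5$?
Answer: $20$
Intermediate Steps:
$j = -20$ ($j = 1 \left(-4\right) 5 = \left(-4\right) 5 = -20$)
$H{\left(-1 \right)} j = \left(-1\right) \left(-20\right) = 20$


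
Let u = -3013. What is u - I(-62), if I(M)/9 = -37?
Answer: -2680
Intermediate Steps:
I(M) = -333 (I(M) = 9*(-37) = -333)
u - I(-62) = -3013 - 1*(-333) = -3013 + 333 = -2680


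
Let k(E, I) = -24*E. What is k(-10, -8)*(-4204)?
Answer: -1008960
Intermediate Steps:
k(E, I) = -24*E
k(-10, -8)*(-4204) = -24*(-10)*(-4204) = 240*(-4204) = -1008960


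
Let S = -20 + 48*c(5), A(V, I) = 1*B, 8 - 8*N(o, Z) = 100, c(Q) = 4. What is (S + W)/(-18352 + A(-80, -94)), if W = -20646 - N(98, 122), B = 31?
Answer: 40925/36642 ≈ 1.1169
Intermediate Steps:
N(o, Z) = -23/2 (N(o, Z) = 1 - ⅛*100 = 1 - 25/2 = -23/2)
A(V, I) = 31 (A(V, I) = 1*31 = 31)
S = 172 (S = -20 + 48*4 = -20 + 192 = 172)
W = -41269/2 (W = -20646 - 1*(-23/2) = -20646 + 23/2 = -41269/2 ≈ -20635.)
(S + W)/(-18352 + A(-80, -94)) = (172 - 41269/2)/(-18352 + 31) = -40925/2/(-18321) = -40925/2*(-1/18321) = 40925/36642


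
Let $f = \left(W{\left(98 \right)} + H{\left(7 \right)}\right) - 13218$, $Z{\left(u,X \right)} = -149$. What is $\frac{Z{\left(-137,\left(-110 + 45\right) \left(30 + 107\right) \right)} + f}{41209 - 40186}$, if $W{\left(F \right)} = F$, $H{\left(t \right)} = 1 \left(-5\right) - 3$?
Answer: $- \frac{1207}{93} \approx -12.979$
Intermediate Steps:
$H{\left(t \right)} = -8$ ($H{\left(t \right)} = -5 - 3 = -8$)
$f = -13128$ ($f = \left(98 - 8\right) - 13218 = 90 - 13218 = -13128$)
$\frac{Z{\left(-137,\left(-110 + 45\right) \left(30 + 107\right) \right)} + f}{41209 - 40186} = \frac{-149 - 13128}{41209 - 40186} = - \frac{13277}{1023} = \left(-13277\right) \frac{1}{1023} = - \frac{1207}{93}$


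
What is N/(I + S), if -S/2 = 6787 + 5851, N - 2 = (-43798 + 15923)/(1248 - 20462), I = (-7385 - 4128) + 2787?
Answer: -7367/72590492 ≈ -0.00010149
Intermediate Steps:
I = -8726 (I = -11513 + 2787 = -8726)
N = 66303/19214 (N = 2 + (-43798 + 15923)/(1248 - 20462) = 2 - 27875/(-19214) = 2 - 27875*(-1/19214) = 2 + 27875/19214 = 66303/19214 ≈ 3.4508)
S = -25276 (S = -2*(6787 + 5851) = -2*12638 = -25276)
N/(I + S) = 66303/(19214*(-8726 - 25276)) = (66303/19214)/(-34002) = (66303/19214)*(-1/34002) = -7367/72590492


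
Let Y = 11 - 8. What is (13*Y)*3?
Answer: 117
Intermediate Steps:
Y = 3
(13*Y)*3 = (13*3)*3 = 39*3 = 117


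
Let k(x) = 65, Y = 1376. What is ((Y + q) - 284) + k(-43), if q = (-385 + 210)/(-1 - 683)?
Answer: 791563/684 ≈ 1157.3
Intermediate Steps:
q = 175/684 (q = -175/(-684) = -175*(-1/684) = 175/684 ≈ 0.25585)
((Y + q) - 284) + k(-43) = ((1376 + 175/684) - 284) + 65 = (941359/684 - 284) + 65 = 747103/684 + 65 = 791563/684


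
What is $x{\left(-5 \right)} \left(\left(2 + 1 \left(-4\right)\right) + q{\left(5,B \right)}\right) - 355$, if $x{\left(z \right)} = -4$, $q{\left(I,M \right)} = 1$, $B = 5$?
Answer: $-351$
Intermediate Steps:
$x{\left(-5 \right)} \left(\left(2 + 1 \left(-4\right)\right) + q{\left(5,B \right)}\right) - 355 = - 4 \left(\left(2 + 1 \left(-4\right)\right) + 1\right) - 355 = - 4 \left(\left(2 - 4\right) + 1\right) - 355 = - 4 \left(-2 + 1\right) - 355 = \left(-4\right) \left(-1\right) - 355 = 4 - 355 = -351$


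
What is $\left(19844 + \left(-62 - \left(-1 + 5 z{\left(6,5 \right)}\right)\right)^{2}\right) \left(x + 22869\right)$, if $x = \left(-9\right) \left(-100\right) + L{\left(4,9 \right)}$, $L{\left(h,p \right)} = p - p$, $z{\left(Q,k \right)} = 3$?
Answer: $608961780$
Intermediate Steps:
$L{\left(h,p \right)} = 0$
$x = 900$ ($x = \left(-9\right) \left(-100\right) + 0 = 900 + 0 = 900$)
$\left(19844 + \left(-62 - \left(-1 + 5 z{\left(6,5 \right)}\right)\right)^{2}\right) \left(x + 22869\right) = \left(19844 + \left(-62 + \left(\left(-5\right) 3 + 1\right)\right)^{2}\right) \left(900 + 22869\right) = \left(19844 + \left(-62 + \left(-15 + 1\right)\right)^{2}\right) 23769 = \left(19844 + \left(-62 - 14\right)^{2}\right) 23769 = \left(19844 + \left(-76\right)^{2}\right) 23769 = \left(19844 + 5776\right) 23769 = 25620 \cdot 23769 = 608961780$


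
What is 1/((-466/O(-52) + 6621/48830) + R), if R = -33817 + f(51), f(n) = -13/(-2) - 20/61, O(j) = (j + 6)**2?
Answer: -1575695270/53275694905081 ≈ -2.9576e-5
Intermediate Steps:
O(j) = (6 + j)**2
f(n) = 753/122 (f(n) = -13*(-1/2) - 20*1/61 = 13/2 - 20/61 = 753/122)
R = -4124921/122 (R = -33817 + 753/122 = -4124921/122 ≈ -33811.)
1/((-466/O(-52) + 6621/48830) + R) = 1/((-466/(6 - 52)**2 + 6621/48830) - 4124921/122) = 1/((-466/((-46)**2) + 6621*(1/48830)) - 4124921/122) = 1/((-466/2116 + 6621/48830) - 4124921/122) = 1/((-466*1/2116 + 6621/48830) - 4124921/122) = 1/((-233/1058 + 6621/48830) - 4124921/122) = 1/(-1093093/12915535 - 4124921/122) = 1/(-53275694905081/1575695270) = -1575695270/53275694905081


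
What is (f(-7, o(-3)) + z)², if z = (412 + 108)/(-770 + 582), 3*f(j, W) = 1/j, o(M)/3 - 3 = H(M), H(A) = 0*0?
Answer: 7711729/974169 ≈ 7.9162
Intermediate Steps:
H(A) = 0
o(M) = 9 (o(M) = 9 + 3*0 = 9 + 0 = 9)
f(j, W) = 1/(3*j)
z = -130/47 (z = 520/(-188) = 520*(-1/188) = -130/47 ≈ -2.7660)
(f(-7, o(-3)) + z)² = ((⅓)/(-7) - 130/47)² = ((⅓)*(-⅐) - 130/47)² = (-1/21 - 130/47)² = (-2777/987)² = 7711729/974169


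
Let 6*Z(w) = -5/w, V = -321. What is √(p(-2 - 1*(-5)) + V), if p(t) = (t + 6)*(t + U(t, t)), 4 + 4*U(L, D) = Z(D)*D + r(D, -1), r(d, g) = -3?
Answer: 3*I*√554/4 ≈ 17.653*I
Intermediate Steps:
Z(w) = -5/(6*w) (Z(w) = (-5/w)/6 = -5/(6*w))
U(L, D) = -47/24 (U(L, D) = -1 + ((-5/(6*D))*D - 3)/4 = -1 + (-⅚ - 3)/4 = -1 + (¼)*(-23/6) = -1 - 23/24 = -47/24)
p(t) = (6 + t)*(-47/24 + t) (p(t) = (t + 6)*(t - 47/24) = (6 + t)*(-47/24 + t))
√(p(-2 - 1*(-5)) + V) = √((-47/4 + (-2 - 1*(-5))² + 97*(-2 - 1*(-5))/24) - 321) = √((-47/4 + (-2 + 5)² + 97*(-2 + 5)/24) - 321) = √((-47/4 + 3² + (97/24)*3) - 321) = √((-47/4 + 9 + 97/8) - 321) = √(75/8 - 321) = √(-2493/8) = 3*I*√554/4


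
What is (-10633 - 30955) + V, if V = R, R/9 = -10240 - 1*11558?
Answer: -237770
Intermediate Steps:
R = -196182 (R = 9*(-10240 - 1*11558) = 9*(-10240 - 11558) = 9*(-21798) = -196182)
V = -196182
(-10633 - 30955) + V = (-10633 - 30955) - 196182 = -41588 - 196182 = -237770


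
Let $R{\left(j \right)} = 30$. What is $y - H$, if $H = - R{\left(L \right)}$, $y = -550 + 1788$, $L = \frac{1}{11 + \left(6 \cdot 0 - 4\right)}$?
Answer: $1268$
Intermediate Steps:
$L = \frac{1}{7}$ ($L = \frac{1}{11 + \left(0 - 4\right)} = \frac{1}{11 - 4} = \frac{1}{7} \approx 0.14286$)
$y = 1238$
$H = -30$ ($H = \left(-1\right) 30 = -30$)
$y - H = 1238 - -30 = 1238 + 30 = 1268$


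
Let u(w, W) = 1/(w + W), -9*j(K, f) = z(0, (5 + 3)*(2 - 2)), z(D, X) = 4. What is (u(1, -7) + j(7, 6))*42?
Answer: -77/3 ≈ -25.667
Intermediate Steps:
j(K, f) = -4/9 (j(K, f) = -1/9*4 = -4/9)
u(w, W) = 1/(W + w)
(u(1, -7) + j(7, 6))*42 = (1/(-7 + 1) - 4/9)*42 = (1/(-6) - 4/9)*42 = (-1/6 - 4/9)*42 = -11/18*42 = -77/3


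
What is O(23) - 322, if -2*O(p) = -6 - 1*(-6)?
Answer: -322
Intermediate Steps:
O(p) = 0 (O(p) = -(-6 - 1*(-6))/2 = -(-6 + 6)/2 = -1/2*0 = 0)
O(23) - 322 = 0 - 322 = -322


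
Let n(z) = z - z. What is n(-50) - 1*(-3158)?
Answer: 3158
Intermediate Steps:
n(z) = 0
n(-50) - 1*(-3158) = 0 - 1*(-3158) = 0 + 3158 = 3158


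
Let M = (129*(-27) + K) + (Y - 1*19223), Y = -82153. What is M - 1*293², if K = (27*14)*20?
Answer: -183148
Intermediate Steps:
K = 7560 (K = 378*20 = 7560)
M = -97299 (M = (129*(-27) + 7560) + (-82153 - 1*19223) = (-3483 + 7560) + (-82153 - 19223) = 4077 - 101376 = -97299)
M - 1*293² = -97299 - 1*293² = -97299 - 1*85849 = -97299 - 85849 = -183148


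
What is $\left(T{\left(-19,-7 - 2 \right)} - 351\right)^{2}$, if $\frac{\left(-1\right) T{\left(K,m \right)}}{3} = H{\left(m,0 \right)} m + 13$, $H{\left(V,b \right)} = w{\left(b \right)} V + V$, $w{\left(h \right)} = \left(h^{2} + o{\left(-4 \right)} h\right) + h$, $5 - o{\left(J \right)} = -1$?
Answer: $400689$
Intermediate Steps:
$o{\left(J \right)} = 6$ ($o{\left(J \right)} = 5 - -1 = 5 + 1 = 6$)
$w{\left(h \right)} = h^{2} + 7 h$ ($w{\left(h \right)} = \left(h^{2} + 6 h\right) + h = h^{2} + 7 h$)
$H{\left(V,b \right)} = V + V b \left(7 + b\right)$ ($H{\left(V,b \right)} = b \left(7 + b\right) V + V = V b \left(7 + b\right) + V = V + V b \left(7 + b\right)$)
$T{\left(K,m \right)} = -39 - 3 m^{2}$ ($T{\left(K,m \right)} = - 3 \left(m \left(1 + 0 \left(7 + 0\right)\right) m + 13\right) = - 3 \left(m \left(1 + 0 \cdot 7\right) m + 13\right) = - 3 \left(m \left(1 + 0\right) m + 13\right) = - 3 \left(m 1 m + 13\right) = - 3 \left(m m + 13\right) = - 3 \left(m^{2} + 13\right) = - 3 \left(13 + m^{2}\right) = -39 - 3 m^{2}$)
$\left(T{\left(-19,-7 - 2 \right)} - 351\right)^{2} = \left(\left(-39 - 3 \left(-7 - 2\right)^{2}\right) - 351\right)^{2} = \left(\left(-39 - 3 \left(-9\right)^{2}\right) - 351\right)^{2} = \left(\left(-39 - 243\right) - 351\right)^{2} = \left(-282 - 351\right)^{2} = \left(-633\right)^{2} = 400689$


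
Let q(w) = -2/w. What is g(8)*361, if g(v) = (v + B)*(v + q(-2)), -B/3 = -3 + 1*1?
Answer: 45486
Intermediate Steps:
B = 6 (B = -3*(-3 + 1*1) = -3*(-3 + 1) = -3*(-2) = 6)
g(v) = (1 + v)*(6 + v) (g(v) = (v + 6)*(v - 2/(-2)) = (6 + v)*(v - 2*(-½)) = (6 + v)*(v + 1) = (6 + v)*(1 + v) = (1 + v)*(6 + v))
g(8)*361 = (6 + 8² + 7*8)*361 = (6 + 64 + 56)*361 = 126*361 = 45486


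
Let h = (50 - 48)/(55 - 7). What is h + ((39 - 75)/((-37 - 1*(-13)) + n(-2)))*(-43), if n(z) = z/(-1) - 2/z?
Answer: -12377/168 ≈ -73.673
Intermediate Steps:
h = 1/24 (h = 2/48 = 2*(1/48) = 1/24 ≈ 0.041667)
n(z) = -z - 2/z (n(z) = z*(-1) - 2/z = -z - 2/z)
h + ((39 - 75)/((-37 - 1*(-13)) + n(-2)))*(-43) = 1/24 + ((39 - 75)/((-37 - 1*(-13)) + (-1*(-2) - 2/(-2))))*(-43) = 1/24 - 36/((-37 + 13) + (2 - 2*(-½)))*(-43) = 1/24 - 36/(-24 + (2 + 1))*(-43) = 1/24 - 36/(-24 + 3)*(-43) = 1/24 - 36/(-21)*(-43) = 1/24 - 36*(-1/21)*(-43) = 1/24 + (12/7)*(-43) = 1/24 - 516/7 = -12377/168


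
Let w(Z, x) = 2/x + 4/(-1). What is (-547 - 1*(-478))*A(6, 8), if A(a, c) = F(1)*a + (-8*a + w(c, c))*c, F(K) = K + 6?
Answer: 25668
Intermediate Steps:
w(Z, x) = -4 + 2/x (w(Z, x) = 2/x + 4*(-1) = 2/x - 4 = -4 + 2/x)
F(K) = 6 + K
A(a, c) = 7*a + c*(-4 - 8*a + 2/c) (A(a, c) = (6 + 1)*a + (-8*a + (-4 + 2/c))*c = 7*a + (-4 - 8*a + 2/c)*c = 7*a + c*(-4 - 8*a + 2/c))
(-547 - 1*(-478))*A(6, 8) = (-547 - 1*(-478))*(2 - 4*8 + 7*6 - 8*6*8) = (-547 + 478)*(2 - 32 + 42 - 384) = -69*(-372) = 25668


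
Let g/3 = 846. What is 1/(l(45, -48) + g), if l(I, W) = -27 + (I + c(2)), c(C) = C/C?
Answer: 1/2557 ≈ 0.00039108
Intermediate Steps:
g = 2538 (g = 3*846 = 2538)
c(C) = 1
l(I, W) = -26 + I (l(I, W) = -27 + (I + 1) = -27 + (1 + I) = -26 + I)
1/(l(45, -48) + g) = 1/((-26 + 45) + 2538) = 1/(19 + 2538) = 1/2557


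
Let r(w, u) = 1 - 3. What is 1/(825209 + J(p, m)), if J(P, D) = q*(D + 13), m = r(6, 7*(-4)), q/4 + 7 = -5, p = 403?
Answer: 1/824681 ≈ 1.2126e-6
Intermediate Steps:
q = -48 (q = -28 + 4*(-5) = -28 - 20 = -48)
r(w, u) = -2
m = -2
J(P, D) = -624 - 48*D (J(P, D) = -48*(D + 13) = -48*(13 + D) = -624 - 48*D)
1/(825209 + J(p, m)) = 1/(825209 + (-624 - 48*(-2))) = 1/(825209 + (-624 + 96)) = 1/(825209 - 528) = 1/824681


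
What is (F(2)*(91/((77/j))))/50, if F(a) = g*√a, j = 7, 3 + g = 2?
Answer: -91*√2/550 ≈ -0.23399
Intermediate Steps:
g = -1 (g = -3 + 2 = -1)
F(a) = -√a
(F(2)*(91/((77/j))))/50 = ((-√2)*(91/((77/7))))/50 = ((-√2)*(91/((77*(⅐)))))*(1/50) = ((-√2)*(91/11))*(1/50) = ((-√2)*(91*(1/11)))*(1/50) = (-√2*(91/11))*(1/50) = -91*√2/11*(1/50) = -91*√2/550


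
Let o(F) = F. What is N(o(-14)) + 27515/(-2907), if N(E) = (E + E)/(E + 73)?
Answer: -1704781/171513 ≈ -9.9397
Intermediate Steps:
N(E) = 2*E/(73 + E) (N(E) = (2*E)/(73 + E) = 2*E/(73 + E))
N(o(-14)) + 27515/(-2907) = 2*(-14)/(73 - 14) + 27515/(-2907) = 2*(-14)/59 + 27515*(-1/2907) = 2*(-14)*(1/59) - 27515/2907 = -28/59 - 27515/2907 = -1704781/171513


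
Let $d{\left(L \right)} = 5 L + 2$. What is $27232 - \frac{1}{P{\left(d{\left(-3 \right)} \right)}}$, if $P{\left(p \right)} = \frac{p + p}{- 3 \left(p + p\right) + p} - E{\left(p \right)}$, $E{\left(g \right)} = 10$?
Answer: $\frac{1416069}{52} \approx 27232.0$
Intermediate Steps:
$d{\left(L \right)} = 2 + 5 L$
$P{\left(p \right)} = - \frac{52}{5}$ ($P{\left(p \right)} = \frac{p + p}{- 3 \left(p + p\right) + p} - 10 = \frac{2 p}{- 3 \cdot 2 p + p} - 10 = \frac{2 p}{- 6 p + p} - 10 = \frac{2 p}{\left(-5\right) p} - 10 = 2 p \left(- \frac{1}{5 p}\right) - 10 = - \frac{2}{5} - 10 = - \frac{52}{5}$)
$27232 - \frac{1}{P{\left(d{\left(-3 \right)} \right)}} = 27232 - \frac{1}{- \frac{52}{5}} = 27232 - - \frac{5}{52} = 27232 + \frac{5}{52} = \frac{1416069}{52}$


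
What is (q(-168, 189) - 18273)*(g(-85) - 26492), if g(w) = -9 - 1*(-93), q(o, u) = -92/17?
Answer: 8205837064/17 ≈ 4.8270e+8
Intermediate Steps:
q(o, u) = -92/17 (q(o, u) = -92*1/17 = -92/17)
g(w) = 84 (g(w) = -9 + 93 = 84)
(q(-168, 189) - 18273)*(g(-85) - 26492) = (-92/17 - 18273)*(84 - 26492) = -310733/17*(-26408) = 8205837064/17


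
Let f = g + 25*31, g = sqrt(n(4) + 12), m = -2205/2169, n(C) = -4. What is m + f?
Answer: 186530/241 + 2*sqrt(2) ≈ 776.81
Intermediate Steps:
m = -245/241 (m = -2205*1/2169 = -245/241 ≈ -1.0166)
g = 2*sqrt(2) (g = sqrt(-4 + 12) = sqrt(8) = 2*sqrt(2) ≈ 2.8284)
f = 775 + 2*sqrt(2) (f = 2*sqrt(2) + 25*31 = 2*sqrt(2) + 775 = 775 + 2*sqrt(2) ≈ 777.83)
m + f = -245/241 + (775 + 2*sqrt(2)) = 186530/241 + 2*sqrt(2)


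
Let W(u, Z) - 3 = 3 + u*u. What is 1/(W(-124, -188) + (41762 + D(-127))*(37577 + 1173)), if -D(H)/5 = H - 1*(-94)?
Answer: 1/1624686632 ≈ 6.1550e-10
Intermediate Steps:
W(u, Z) = 6 + u**2 (W(u, Z) = 3 + (3 + u*u) = 3 + (3 + u**2) = 6 + u**2)
D(H) = -470 - 5*H (D(H) = -5*(H - 1*(-94)) = -5*(H + 94) = -5*(94 + H) = -470 - 5*H)
1/(W(-124, -188) + (41762 + D(-127))*(37577 + 1173)) = 1/((6 + (-124)**2) + (41762 + (-470 - 5*(-127)))*(37577 + 1173)) = 1/((6 + 15376) + (41762 + (-470 + 635))*38750) = 1/(15382 + (41762 + 165)*38750) = 1/(15382 + 41927*38750) = 1/(15382 + 1624671250) = 1/1624686632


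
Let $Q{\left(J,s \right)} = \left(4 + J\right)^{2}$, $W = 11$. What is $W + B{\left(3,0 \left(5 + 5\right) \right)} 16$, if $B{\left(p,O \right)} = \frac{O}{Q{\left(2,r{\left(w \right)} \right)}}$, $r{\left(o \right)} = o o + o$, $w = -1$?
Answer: $11$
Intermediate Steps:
$r{\left(o \right)} = o + o^{2}$ ($r{\left(o \right)} = o^{2} + o = o + o^{2}$)
$B{\left(p,O \right)} = \frac{O}{36}$ ($B{\left(p,O \right)} = \frac{O}{\left(4 + 2\right)^{2}} = \frac{O}{6^{2}} = \frac{O}{36}$)
$W + B{\left(3,0 \left(5 + 5\right) \right)} 16 = 11 + \frac{0 \left(5 + 5\right)}{36} \cdot 16 = 11 + \frac{0 \cdot 10}{36} \cdot 16 = 11 + \frac{1}{36} \cdot 0 \cdot 16 = 11 + 0 \cdot 16 = 11 + 0 = 11$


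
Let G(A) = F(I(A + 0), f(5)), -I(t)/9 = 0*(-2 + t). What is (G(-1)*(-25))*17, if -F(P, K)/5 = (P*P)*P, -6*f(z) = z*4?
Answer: 0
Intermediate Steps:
I(t) = 0 (I(t) = -0*(-2 + t) = -9*0 = 0)
f(z) = -2*z/3 (f(z) = -z*4/6 = -2*z/3)
F(P, K) = -5*P³ (F(P, K) = -5*P*P*P = -5*P²*P = -5*P³)
G(A) = 0 (G(A) = -5*0³ = -5*0 = 0)
(G(-1)*(-25))*17 = (0*(-25))*17 = 0*17 = 0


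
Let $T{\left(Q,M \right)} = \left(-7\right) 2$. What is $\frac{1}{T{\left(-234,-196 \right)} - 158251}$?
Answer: $- \frac{1}{158265} \approx -6.3185 \cdot 10^{-6}$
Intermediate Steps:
$T{\left(Q,M \right)} = -14$
$\frac{1}{T{\left(-234,-196 \right)} - 158251} = \frac{1}{-14 - 158251} = \frac{1}{-158265} = - \frac{1}{158265}$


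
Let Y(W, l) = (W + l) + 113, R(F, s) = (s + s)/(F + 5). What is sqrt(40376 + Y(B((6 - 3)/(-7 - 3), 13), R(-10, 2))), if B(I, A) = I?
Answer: sqrt(4048790)/10 ≈ 201.22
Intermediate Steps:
R(F, s) = 2*s/(5 + F) (R(F, s) = (2*s)/(5 + F) = 2*s/(5 + F))
Y(W, l) = 113 + W + l
sqrt(40376 + Y(B((6 - 3)/(-7 - 3), 13), R(-10, 2))) = sqrt(40376 + (113 + (6 - 3)/(-7 - 3) + 2*2/(5 - 10))) = sqrt(40376 + (113 + 3/(-10) + 2*2/(-5))) = sqrt(40376 + (113 + 3*(-1/10) + 2*2*(-1/5))) = sqrt(40376 + (113 - 3/10 - 4/5)) = sqrt(40376 + 1119/10) = sqrt(404879/10) = sqrt(4048790)/10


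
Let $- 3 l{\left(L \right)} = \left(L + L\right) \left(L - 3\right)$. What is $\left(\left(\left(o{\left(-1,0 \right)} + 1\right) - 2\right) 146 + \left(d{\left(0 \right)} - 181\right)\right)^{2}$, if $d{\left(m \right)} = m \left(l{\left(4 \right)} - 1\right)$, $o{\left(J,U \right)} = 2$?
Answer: $1225$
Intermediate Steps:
$l{\left(L \right)} = - \frac{2 L \left(-3 + L\right)}{3}$ ($l{\left(L \right)} = - \frac{\left(L + L\right) \left(L - 3\right)}{3} = - \frac{2 L \left(-3 + L\right)}{3}$)
$d{\left(m \right)} = - \frac{11 m}{3}$ ($d{\left(m \right)} = m \left(\frac{2}{3} \cdot 4 \left(3 - 4\right) - 1\right) = m \left(\frac{2}{3} \cdot 4 \left(-1\right) - 1\right) = m \left(- \frac{8}{3} - 1\right) = m \left(- \frac{11}{3}\right) = - \frac{11 m}{3}$)
$\left(\left(\left(o{\left(-1,0 \right)} + 1\right) - 2\right) 146 + \left(d{\left(0 \right)} - 181\right)\right)^{2} = \left(\left(\left(2 + 1\right) - 2\right) 146 - 181\right)^{2} = \left(\left(3 - 2\right) 146 + \left(0 - 181\right)\right)^{2} = \left(1 \cdot 146 - 181\right)^{2} = \left(146 - 181\right)^{2} = \left(-35\right)^{2} = 1225$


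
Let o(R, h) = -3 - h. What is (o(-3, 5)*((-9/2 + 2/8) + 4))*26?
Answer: 52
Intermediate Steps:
(o(-3, 5)*((-9/2 + 2/8) + 4))*26 = ((-3 - 1*5)*((-9/2 + 2/8) + 4))*26 = ((-3 - 5)*((-9*1/2 + 2*(1/8)) + 4))*26 = -8*((-9/2 + 1/4) + 4)*26 = -8*(-17/4 + 4)*26 = -8*(-1/4)*26 = 2*26 = 52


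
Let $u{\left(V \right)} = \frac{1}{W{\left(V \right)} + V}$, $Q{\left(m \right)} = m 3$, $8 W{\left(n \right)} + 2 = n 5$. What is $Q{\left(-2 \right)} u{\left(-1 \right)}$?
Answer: $\frac{16}{5} \approx 3.2$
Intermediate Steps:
$W{\left(n \right)} = - \frac{1}{4} + \frac{5 n}{8}$ ($W{\left(n \right)} = - \frac{1}{4} + \frac{n 5}{8} = - \frac{1}{4} + \frac{5 n}{8}$)
$Q{\left(m \right)} = 3 m$
$u{\left(V \right)} = \frac{1}{- \frac{1}{4} + \frac{13 V}{8}}$ ($u{\left(V \right)} = \frac{1}{\left(- \frac{1}{4} + \frac{5 V}{8}\right) + V} = \frac{1}{- \frac{1}{4} + \frac{13 V}{8}}$)
$Q{\left(-2 \right)} u{\left(-1 \right)} = 3 \left(-2\right) \frac{8}{-2 + 13 \left(-1\right)} = - 6 \frac{8}{-2 - 13} = - 6 \frac{8}{-15} = - 6 \cdot 8 \left(- \frac{1}{15}\right) = \left(-6\right) \left(- \frac{8}{15}\right) = \frac{16}{5}$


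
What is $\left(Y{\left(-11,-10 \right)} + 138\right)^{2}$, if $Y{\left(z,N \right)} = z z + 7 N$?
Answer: $35721$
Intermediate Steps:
$Y{\left(z,N \right)} = z^{2} + 7 N$
$\left(Y{\left(-11,-10 \right)} + 138\right)^{2} = \left(\left(\left(-11\right)^{2} + 7 \left(-10\right)\right) + 138\right)^{2} = \left(\left(121 - 70\right) + 138\right)^{2} = \left(51 + 138\right)^{2} = 189^{2} = 35721$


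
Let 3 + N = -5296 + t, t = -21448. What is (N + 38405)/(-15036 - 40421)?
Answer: -11658/55457 ≈ -0.21022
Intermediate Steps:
N = -26747 (N = -3 + (-5296 - 21448) = -3 - 26744 = -26747)
(N + 38405)/(-15036 - 40421) = (-26747 + 38405)/(-15036 - 40421) = 11658/(-55457) = 11658*(-1/55457) = -11658/55457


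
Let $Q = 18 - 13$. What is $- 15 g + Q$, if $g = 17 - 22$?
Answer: $80$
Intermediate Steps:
$Q = 5$
$g = -5$ ($g = 17 - 22 = -5$)
$- 15 g + Q = \left(-15\right) \left(-5\right) + 5 = 75 + 5 = 80$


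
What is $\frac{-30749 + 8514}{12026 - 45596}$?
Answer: $\frac{4447}{6714} \approx 0.66235$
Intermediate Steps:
$\frac{-30749 + 8514}{12026 - 45596} = - \frac{22235}{-33570} = \left(-22235\right) \left(- \frac{1}{33570}\right) = \frac{4447}{6714}$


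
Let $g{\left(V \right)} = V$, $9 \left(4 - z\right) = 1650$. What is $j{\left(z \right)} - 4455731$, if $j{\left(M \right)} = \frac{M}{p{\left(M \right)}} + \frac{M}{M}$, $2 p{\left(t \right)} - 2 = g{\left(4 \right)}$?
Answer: $- \frac{40102108}{9} \approx -4.4558 \cdot 10^{6}$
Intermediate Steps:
$z = - \frac{538}{3}$ ($z = 4 - \frac{550}{3} = - \frac{538}{3} \approx -179.33$)
$p{\left(t \right)} = 3$ ($p{\left(t \right)} = 1 + \frac{1}{2} \cdot 4 = 1 + 2 = 3$)
$j{\left(M \right)} = 1 + \frac{M}{3}$ ($j{\left(M \right)} = \frac{M}{3} + \frac{M}{M} = M \frac{1}{3} + 1 = \frac{M}{3} + 1 = 1 + \frac{M}{3}$)
$j{\left(z \right)} - 4455731 = \left(1 + \frac{1}{3} \left(- \frac{538}{3}\right)\right) - 4455731 = \left(1 - \frac{538}{9}\right) - 4455731 = - \frac{529}{9} - 4455731 = - \frac{40102108}{9}$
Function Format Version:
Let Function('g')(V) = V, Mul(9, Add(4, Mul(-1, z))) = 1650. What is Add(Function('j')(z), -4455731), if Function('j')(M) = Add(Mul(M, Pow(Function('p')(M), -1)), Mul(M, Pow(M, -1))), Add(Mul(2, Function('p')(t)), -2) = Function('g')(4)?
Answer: Rational(-40102108, 9) ≈ -4.4558e+6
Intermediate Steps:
z = Rational(-538, 3) (z = Add(4, Mul(Rational(-1, 9), 1650)) = Add(4, Rational(-550, 3)) = Rational(-538, 3) ≈ -179.33)
Function('p')(t) = 3 (Function('p')(t) = Add(1, Mul(Rational(1, 2), 4)) = Add(1, 2) = 3)
Function('j')(M) = Add(1, Mul(Rational(1, 3), M)) (Function('j')(M) = Add(Mul(M, Pow(3, -1)), Mul(M, Pow(M, -1))) = Add(Mul(M, Rational(1, 3)), 1) = Add(Mul(Rational(1, 3), M), 1) = Add(1, Mul(Rational(1, 3), M)))
Add(Function('j')(z), -4455731) = Add(Add(1, Mul(Rational(1, 3), Rational(-538, 3))), -4455731) = Add(Add(1, Rational(-538, 9)), -4455731) = Add(Rational(-529, 9), -4455731) = Rational(-40102108, 9)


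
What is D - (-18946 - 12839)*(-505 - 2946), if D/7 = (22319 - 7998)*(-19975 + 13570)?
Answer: -751772070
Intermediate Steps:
D = -642082035 (D = 7*((22319 - 7998)*(-19975 + 13570)) = 7*(14321*(-6405)) = 7*(-91726005) = -642082035)
D - (-18946 - 12839)*(-505 - 2946) = -642082035 - (-18946 - 12839)*(-505 - 2946) = -642082035 - (-31785)*(-3451) = -642082035 - 1*109690035 = -642082035 - 109690035 = -751772070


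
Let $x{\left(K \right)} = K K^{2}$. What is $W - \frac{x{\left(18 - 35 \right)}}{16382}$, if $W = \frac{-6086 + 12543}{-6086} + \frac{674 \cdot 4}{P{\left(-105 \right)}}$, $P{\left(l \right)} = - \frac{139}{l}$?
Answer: $\frac{7053192533594}{3464604607} \approx 2035.8$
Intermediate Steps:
$x{\left(K \right)} = K^{3}$
$W = \frac{1721927357}{845954}$ ($W = \frac{-6086 + 12543}{-6086} + \frac{674 \cdot 4}{\left(-139\right) \frac{1}{-105}} = 6457 \left(- \frac{1}{6086}\right) + \frac{2696}{\left(-139\right) \left(- \frac{1}{105}\right)} = - \frac{6457}{6086} + \frac{2696}{\frac{139}{105}} = - \frac{6457}{6086} + 2696 \cdot \frac{105}{139} = - \frac{6457}{6086} + \frac{283080}{139} = \frac{1721927357}{845954} \approx 2035.5$)
$W - \frac{x{\left(18 - 35 \right)}}{16382} = \frac{1721927357}{845954} - \frac{\left(18 - 35\right)^{3}}{16382} = \frac{1721927357}{845954} - \left(18 - 35\right)^{3} \cdot \frac{1}{16382} = \frac{1721927357}{845954} - \left(-17\right)^{3} \cdot \frac{1}{16382} = \frac{1721927357}{845954} - \left(-4913\right) \frac{1}{16382} = \frac{1721927357}{845954} - - \frac{4913}{16382} = \frac{1721927357}{845954} + \frac{4913}{16382} = \frac{7053192533594}{3464604607}$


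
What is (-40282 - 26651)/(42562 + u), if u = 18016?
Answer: -66933/60578 ≈ -1.1049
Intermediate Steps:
(-40282 - 26651)/(42562 + u) = (-40282 - 26651)/(42562 + 18016) = -66933/60578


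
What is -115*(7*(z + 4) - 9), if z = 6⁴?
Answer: -1045465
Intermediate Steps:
z = 1296
-115*(7*(z + 4) - 9) = -115*(7*(1296 + 4) - 9) = -115*(7*1300 - 9) = -115*(9100 - 9) = -115*9091 = -1045465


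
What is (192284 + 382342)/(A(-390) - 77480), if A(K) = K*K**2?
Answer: -22101/2284480 ≈ -0.0096744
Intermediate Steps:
A(K) = K**3
(192284 + 382342)/(A(-390) - 77480) = (192284 + 382342)/((-390)**3 - 77480) = 574626/(-59319000 - 77480) = 574626/(-59396480) = 574626*(-1/59396480) = -22101/2284480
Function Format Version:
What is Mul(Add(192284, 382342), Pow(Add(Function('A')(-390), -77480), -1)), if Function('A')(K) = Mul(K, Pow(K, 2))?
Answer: Rational(-22101, 2284480) ≈ -0.0096744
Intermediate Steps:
Function('A')(K) = Pow(K, 3)
Mul(Add(192284, 382342), Pow(Add(Function('A')(-390), -77480), -1)) = Mul(Add(192284, 382342), Pow(Add(Pow(-390, 3), -77480), -1)) = Mul(574626, Pow(Add(-59319000, -77480), -1)) = Mul(574626, Pow(-59396480, -1)) = Mul(574626, Rational(-1, 59396480)) = Rational(-22101, 2284480)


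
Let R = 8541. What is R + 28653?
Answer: 37194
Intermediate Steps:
R + 28653 = 8541 + 28653 = 37194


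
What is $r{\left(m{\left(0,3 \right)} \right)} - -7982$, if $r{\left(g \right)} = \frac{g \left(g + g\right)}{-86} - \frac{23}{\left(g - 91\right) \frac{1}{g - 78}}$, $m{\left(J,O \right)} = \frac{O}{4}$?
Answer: $\frac{1977580511}{248368} \approx 7962.3$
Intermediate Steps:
$m{\left(J,O \right)} = \frac{O}{4}$ ($m{\left(J,O \right)} = O \frac{1}{4} = \frac{O}{4}$)
$r{\left(g \right)} = - \frac{g^{2}}{43} - \frac{23 \left(-78 + g\right)}{-91 + g}$ ($r{\left(g \right)} = g 2 g \left(- \frac{1}{86}\right) - \frac{23}{\left(-91 + g\right) \frac{1}{-78 + g}} = 2 g^{2} \left(- \frac{1}{86}\right) - \frac{23}{\frac{1}{-78 + g} \left(-91 + g\right)} = - \frac{g^{2}}{43} - 23 \frac{-78 + g}{-91 + g} = - \frac{g^{2}}{43} - \frac{23 \left(-78 + g\right)}{-91 + g}$)
$r{\left(m{\left(0,3 \right)} \right)} - -7982 = \frac{77142 - \left(\frac{1}{4} \cdot 3\right)^{3} - 989 \cdot \frac{1}{4} \cdot 3 + 91 \left(\frac{1}{4} \cdot 3\right)^{2}}{43 \left(-91 + \frac{1}{4} \cdot 3\right)} - -7982 = \frac{77142 - \left(\frac{3}{4}\right)^{3} - \frac{2967}{4} + 91 \left(\frac{3}{4}\right)^{2}}{43 \left(-91 + \frac{3}{4}\right)} + 7982 = \frac{77142 - \frac{27}{64} - \frac{2967}{4} + 91 \cdot \frac{9}{16}}{43 \left(- \frac{361}{4}\right)} + 7982 = \frac{1}{43} \left(- \frac{4}{361}\right) \left(77142 - \frac{27}{64} - \frac{2967}{4} + \frac{819}{16}\right) + 7982 = \frac{1}{43} \left(- \frac{4}{361}\right) \frac{4892865}{64} + 7982 = - \frac{4892865}{248368} + 7982 = \frac{1977580511}{248368}$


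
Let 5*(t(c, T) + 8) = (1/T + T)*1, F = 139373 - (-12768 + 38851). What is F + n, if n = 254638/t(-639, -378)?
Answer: 3483824126/31601 ≈ 1.1024e+5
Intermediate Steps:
F = 113290 (F = 139373 - 1*26083 = 139373 - 26083 = 113290)
t(c, T) = -8 + T/5 + 1/(5*T) (t(c, T) = -8 + ((1/T + T)*1)/5 = -8 + ((T + 1/T)*1)/5 = -8 + (T + 1/T)/5 = -8 + (T/5 + 1/(5*T)) = -8 + T/5 + 1/(5*T))
n = -96253164/31601 (n = 254638/(((⅕)*(1 - 378*(-40 - 378))/(-378))) = 254638/(((⅕)*(-1/378)*(1 - 378*(-418)))) = 254638/(((⅕)*(-1/378)*(1 + 158004))) = 254638/(((⅕)*(-1/378)*158005)) = 254638/(-31601/378) = 254638*(-378/31601) = -96253164/31601 ≈ -3045.9)
F + n = 113290 - 96253164/31601 = 3483824126/31601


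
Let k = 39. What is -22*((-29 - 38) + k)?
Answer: 616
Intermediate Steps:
-22*((-29 - 38) + k) = -22*((-29 - 38) + 39) = -22*(-67 + 39) = -22*(-28) = 616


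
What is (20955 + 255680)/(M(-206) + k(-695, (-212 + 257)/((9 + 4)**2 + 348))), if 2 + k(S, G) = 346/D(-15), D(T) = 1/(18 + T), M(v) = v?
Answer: 55327/166 ≈ 333.29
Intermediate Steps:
k(S, G) = 1036 (k(S, G) = -2 + 346/(1/(18 - 15)) = -2 + 346/(1/3) = -2 + 346*3 = -2 + 1038 = 1036)
(20955 + 255680)/(M(-206) + k(-695, (-212 + 257)/((9 + 4)**2 + 348))) = (20955 + 255680)/(-206 + 1036) = 276635/830 = 276635*(1/830) = 55327/166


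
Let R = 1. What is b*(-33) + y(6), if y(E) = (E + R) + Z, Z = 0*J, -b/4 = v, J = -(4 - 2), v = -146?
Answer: -19265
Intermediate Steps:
J = -2 (J = -1*2 = -2)
b = 584 (b = -4*(-146) = 584)
Z = 0 (Z = 0*(-2) = 0)
y(E) = 1 + E (y(E) = (E + 1) + 0 = (1 + E) + 0 = 1 + E)
b*(-33) + y(6) = 584*(-33) + (1 + 6) = -19272 + 7 = -19265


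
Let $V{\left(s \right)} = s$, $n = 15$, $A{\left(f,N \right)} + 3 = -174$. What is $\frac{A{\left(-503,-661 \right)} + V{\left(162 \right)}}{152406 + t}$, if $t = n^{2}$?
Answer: $- \frac{5}{50877} \approx -9.8276 \cdot 10^{-5}$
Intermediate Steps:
$A{\left(f,N \right)} = -177$ ($A{\left(f,N \right)} = -3 - 174 = -177$)
$t = 225$ ($t = 15^{2} = 225$)
$\frac{A{\left(-503,-661 \right)} + V{\left(162 \right)}}{152406 + t} = \frac{-177 + 162}{152406 + 225} = - \frac{15}{152631} = \left(-15\right) \frac{1}{152631} = - \frac{5}{50877}$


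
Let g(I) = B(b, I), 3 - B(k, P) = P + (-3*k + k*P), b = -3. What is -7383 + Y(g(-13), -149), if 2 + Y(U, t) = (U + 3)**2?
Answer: -6544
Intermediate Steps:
B(k, P) = 3 - P + 3*k - P*k (B(k, P) = 3 - (P + (-3*k + k*P)) = 3 - (P + (-3*k + P*k)) = 3 - (P - 3*k + P*k) = 3 + (-P + 3*k - P*k) = 3 - P + 3*k - P*k)
g(I) = -6 + 2*I (g(I) = 3 - I + 3*(-3) - 1*I*(-3) = 3 - I - 9 + 3*I = -6 + 2*I)
Y(U, t) = -2 + (3 + U)**2 (Y(U, t) = -2 + (U + 3)**2 = -2 + (3 + U)**2)
-7383 + Y(g(-13), -149) = -7383 + (-2 + (3 + (-6 + 2*(-13)))**2) = -7383 + (-2 + (3 + (-6 - 26))**2) = -7383 + (-2 + (3 - 32)**2) = -7383 + (-2 + (-29)**2) = -7383 + (-2 + 841) = -7383 + 839 = -6544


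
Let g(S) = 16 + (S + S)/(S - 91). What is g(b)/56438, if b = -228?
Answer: 2780/9001861 ≈ 0.00030883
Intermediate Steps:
g(S) = 16 + 2*S/(-91 + S) (g(S) = 16 + (2*S)/(-91 + S) = 16 + 2*S/(-91 + S))
g(b)/56438 = (2*(-728 + 9*(-228))/(-91 - 228))/56438 = (2*(-728 - 2052)/(-319))*(1/56438) = (2*(-1/319)*(-2780))*(1/56438) = (5560/319)*(1/56438) = 2780/9001861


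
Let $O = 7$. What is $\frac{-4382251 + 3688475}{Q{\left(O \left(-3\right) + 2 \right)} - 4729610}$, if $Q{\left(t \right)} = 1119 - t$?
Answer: $\frac{86722}{591059} \approx 0.14672$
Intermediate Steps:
$\frac{-4382251 + 3688475}{Q{\left(O \left(-3\right) + 2 \right)} - 4729610} = \frac{-4382251 + 3688475}{\left(1119 - \left(7 \left(-3\right) + 2\right)\right) - 4729610} = - \frac{693776}{\left(1119 - \left(-21 + 2\right)\right) - 4729610} = - \frac{693776}{\left(1119 - -19\right) - 4729610} = - \frac{693776}{\left(1119 + 19\right) - 4729610} = - \frac{693776}{1138 - 4729610} = - \frac{693776}{-4728472} = \left(-693776\right) \left(- \frac{1}{4728472}\right) = \frac{86722}{591059}$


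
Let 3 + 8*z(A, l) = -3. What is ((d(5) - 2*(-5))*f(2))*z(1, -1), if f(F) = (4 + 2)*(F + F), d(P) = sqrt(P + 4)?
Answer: -234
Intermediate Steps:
d(P) = sqrt(4 + P)
f(F) = 12*F (f(F) = 6*(2*F) = 12*F)
z(A, l) = -3/4 (z(A, l) = -3/8 + (1/8)*(-3) = -3/8 - 3/8 = -3/4)
((d(5) - 2*(-5))*f(2))*z(1, -1) = ((sqrt(4 + 5) - 2*(-5))*(12*2))*(-3/4) = ((sqrt(9) + 10)*24)*(-3/4) = ((3 + 10)*24)*(-3/4) = (13*24)*(-3/4) = 312*(-3/4) = -234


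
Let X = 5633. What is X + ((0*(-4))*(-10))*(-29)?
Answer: 5633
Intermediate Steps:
X + ((0*(-4))*(-10))*(-29) = 5633 + ((0*(-4))*(-10))*(-29) = 5633 + (0*(-10))*(-29) = 5633 + 0*(-29) = 5633 + 0 = 5633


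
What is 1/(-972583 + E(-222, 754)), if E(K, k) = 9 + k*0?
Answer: -1/972574 ≈ -1.0282e-6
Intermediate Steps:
E(K, k) = 9 (E(K, k) = 9 + 0 = 9)
1/(-972583 + E(-222, 754)) = 1/(-972583 + 9) = 1/(-972574) = -1/972574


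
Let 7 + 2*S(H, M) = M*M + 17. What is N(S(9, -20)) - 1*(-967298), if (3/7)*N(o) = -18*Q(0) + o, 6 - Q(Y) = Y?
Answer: 2902573/3 ≈ 9.6752e+5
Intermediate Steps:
S(H, M) = 5 + M**2/2 (S(H, M) = -7/2 + (M*M + 17)/2 = -7/2 + (M**2 + 17)/2 = -7/2 + (17 + M**2)/2 = -7/2 + (17/2 + M**2/2) = 5 + M**2/2)
Q(Y) = 6 - Y
N(o) = -252 + 7*o/3 (N(o) = 7*(-18*(6 - 1*0) + o)/3 = 7*(-18*(6 + 0) + o)/3 = 7*(-18*6 + o)/3 = 7*(-108 + o)/3 = -252 + 7*o/3)
N(S(9, -20)) - 1*(-967298) = (-252 + 7*(5 + (1/2)*(-20)**2)/3) - 1*(-967298) = (-252 + 7*(5 + (1/2)*400)/3) + 967298 = (-252 + 7*(5 + 200)/3) + 967298 = (-252 + (7/3)*205) + 967298 = (-252 + 1435/3) + 967298 = 679/3 + 967298 = 2902573/3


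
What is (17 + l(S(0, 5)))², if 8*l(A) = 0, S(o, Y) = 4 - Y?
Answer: 289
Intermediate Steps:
l(A) = 0 (l(A) = (⅛)*0 = 0)
(17 + l(S(0, 5)))² = (17 + 0)² = 17² = 289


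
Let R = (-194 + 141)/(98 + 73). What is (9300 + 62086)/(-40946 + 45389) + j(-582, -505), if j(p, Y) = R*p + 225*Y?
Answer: -3191765883/28139 ≈ -1.1343e+5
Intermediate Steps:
R = -53/171 ≈ -0.30994
j(p, Y) = 225*Y - 53*p/171 (j(p, Y) = -53*p/171 + 225*Y = 225*Y - 53*p/171)
(9300 + 62086)/(-40946 + 45389) + j(-582, -505) = (9300 + 62086)/(-40946 + 45389) + (225*(-505) - 53/171*(-582)) = 71386/4443 + (-113625 + 10282/57) = 71386*(1/4443) - 6466343/57 = 71386/4443 - 6466343/57 = -3191765883/28139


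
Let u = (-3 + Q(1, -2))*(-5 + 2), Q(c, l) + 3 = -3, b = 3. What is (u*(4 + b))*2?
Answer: 378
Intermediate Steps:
Q(c, l) = -6 (Q(c, l) = -3 - 3 = -6)
u = 27 (u = (-3 - 6)*(-5 + 2) = -9*(-3) = 27)
(u*(4 + b))*2 = (27*(4 + 3))*2 = (27*7)*2 = 189*2 = 378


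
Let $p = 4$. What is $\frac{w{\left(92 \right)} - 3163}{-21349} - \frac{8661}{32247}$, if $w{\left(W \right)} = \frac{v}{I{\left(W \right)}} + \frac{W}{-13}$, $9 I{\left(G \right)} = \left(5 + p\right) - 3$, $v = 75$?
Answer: $- \frac{747985385}{5966490426} \approx -0.12536$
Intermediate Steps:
$I{\left(G \right)} = \frac{2}{3}$ ($I{\left(G \right)} = \frac{\left(5 + 4\right) - 3}{9} = \frac{9 - 3}{9} = \frac{1}{9} \cdot 6 = \frac{2}{3}$)
$w{\left(W \right)} = \frac{225}{2} - \frac{W}{13}$ ($w{\left(W \right)} = \frac{75}{\frac{2}{3}} + \frac{W}{-13} = 75 \cdot \frac{3}{2} + W \left(- \frac{1}{13}\right) = \frac{225}{2} - \frac{W}{13}$)
$\frac{w{\left(92 \right)} - 3163}{-21349} - \frac{8661}{32247} = \frac{\left(\frac{225}{2} - \frac{92}{13}\right) - 3163}{-21349} - \frac{8661}{32247} = \left(\left(\frac{225}{2} - \frac{92}{13}\right) - 3163\right) \left(- \frac{1}{21349}\right) - \frac{2887}{10749} = \left(\frac{2741}{26} - 3163\right) \left(- \frac{1}{21349}\right) - \frac{2887}{10749} = \left(- \frac{79497}{26}\right) \left(- \frac{1}{21349}\right) - \frac{2887}{10749} = \frac{79497}{555074} - \frac{2887}{10749} = - \frac{747985385}{5966490426}$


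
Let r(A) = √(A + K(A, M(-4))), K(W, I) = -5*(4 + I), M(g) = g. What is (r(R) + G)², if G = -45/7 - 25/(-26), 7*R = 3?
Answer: 1004221/33124 - 995*√21/637 ≈ 23.159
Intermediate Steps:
R = 3/7 (R = (⅐)*3 = 3/7 ≈ 0.42857)
K(W, I) = -20 - 5*I
G = -995/182 (G = -45*⅐ - 25*(-1/26) = -45/7 + 25/26 = -995/182 ≈ -5.4670)
r(A) = √A (r(A) = √(A + (-20 - 5*(-4))) = √(A + (-20 + 20)) = √(A + 0) = √A)
(r(R) + G)² = (√(3/7) - 995/182)² = (√21/7 - 995/182)² = (-995/182 + √21/7)²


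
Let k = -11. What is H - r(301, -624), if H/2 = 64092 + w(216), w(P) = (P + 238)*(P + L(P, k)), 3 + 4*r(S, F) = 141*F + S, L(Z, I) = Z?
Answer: 1084723/2 ≈ 5.4236e+5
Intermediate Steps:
r(S, F) = -3/4 + S/4 + 141*F/4 (r(S, F) = -3/4 + (141*F + S)/4 = -3/4 + (S + 141*F)/4 = -3/4 + (S/4 + 141*F/4) = -3/4 + S/4 + 141*F/4)
w(P) = 2*P*(238 + P) (w(P) = (P + 238)*(P + P) = (238 + P)*(2*P) = 2*P*(238 + P))
H = 520440 (H = 2*(64092 + 2*216*(238 + 216)) = 2*(64092 + 2*216*454) = 2*(64092 + 196128) = 2*260220 = 520440)
H - r(301, -624) = 520440 - (-3/4 + (1/4)*301 + (141/4)*(-624)) = 520440 - (-3/4 + 301/4 - 21996) = 520440 - 1*(-43843/2) = 520440 + 43843/2 = 1084723/2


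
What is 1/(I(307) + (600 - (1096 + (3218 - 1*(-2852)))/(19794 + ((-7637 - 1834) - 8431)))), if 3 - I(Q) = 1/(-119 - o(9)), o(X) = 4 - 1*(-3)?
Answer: 29799/17856169 ≈ 0.0016688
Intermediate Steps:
o(X) = 7 (o(X) = 4 + 3 = 7)
I(Q) = 379/126 (I(Q) = 3 - 1/(-119 - 1*7) = 3 - 1/(-119 - 7) = 3 - 1/(-126) = 3 - 1*(-1/126) = 3 + 1/126 = 379/126)
1/(I(307) + (600 - (1096 + (3218 - 1*(-2852)))/(19794 + ((-7637 - 1834) - 8431)))) = 1/(379/126 + (600 - (1096 + (3218 - 1*(-2852)))/(19794 + ((-7637 - 1834) - 8431)))) = 1/(379/126 + (600 - (1096 + (3218 + 2852))/(19794 + (-9471 - 8431)))) = 1/(379/126 + (600 - (1096 + 6070)/(19794 - 17902))) = 1/(379/126 + (600 - 7166/1892)) = 1/(379/126 + (600 - 1*3583/946)) = 1/(379/126 + (600 - 3583/946)) = 1/(379/126 + 564017/946) = 1/(17856169/29799) = 29799/17856169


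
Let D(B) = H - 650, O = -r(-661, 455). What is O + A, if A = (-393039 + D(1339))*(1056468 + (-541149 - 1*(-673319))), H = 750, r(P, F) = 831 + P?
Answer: -467062227252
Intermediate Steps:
O = -170 (O = -(831 - 661) = -1*170 = -170)
D(B) = 100 (D(B) = 750 - 650 = 100)
A = -467062227082 (A = (-393039 + 100)*(1056468 + (-541149 - 1*(-673319))) = -392939*(1056468 + (-541149 + 673319)) = -392939*(1056468 + 132170) = -392939*1188638 = -467062227082)
O + A = -170 - 467062227082 = -467062227252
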